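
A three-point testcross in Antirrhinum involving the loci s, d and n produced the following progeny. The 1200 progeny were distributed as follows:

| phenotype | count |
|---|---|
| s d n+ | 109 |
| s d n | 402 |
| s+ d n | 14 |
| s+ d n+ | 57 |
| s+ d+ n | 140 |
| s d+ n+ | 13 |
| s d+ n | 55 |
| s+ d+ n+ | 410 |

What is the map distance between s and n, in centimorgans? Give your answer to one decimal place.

The two most frequent reciprocal classes, s d n and s+ d+ n+, are the parental types, so the F1 was s d n / s+ d+ n+.
The two rarest classes, s+ d n and s d+ n+, are the double crossovers. Comparing them with the parentals, only the s allele has switched, so s is the middle locus and the order is d – s – n.
Crossovers in the s–n interval produce the single-crossover classes s d n+ and s+ d+ n (109 + 140 = 249) plus the double crossovers (27).
RF(s–n) = (249 + 27) / 1200 = 276/1200 = 0.2300 → 23.0 centimorgans.

23.0 centimorgans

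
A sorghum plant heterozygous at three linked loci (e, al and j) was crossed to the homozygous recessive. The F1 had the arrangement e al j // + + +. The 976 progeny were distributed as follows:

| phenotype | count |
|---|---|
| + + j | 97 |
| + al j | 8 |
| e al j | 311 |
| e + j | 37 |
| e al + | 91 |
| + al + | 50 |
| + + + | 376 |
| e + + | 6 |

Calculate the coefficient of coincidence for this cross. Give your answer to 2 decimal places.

The two rarest classes, + al j and e + +, are the double crossovers. Comparing them with the parentals, only the e allele has switched, so e is the middle locus and the order is al – e – j.
al–e: (87 + 14)/976 = 0.1035; e–j: (188 + 14)/976 = 0.2070.
Expected DCO frequency = 0.1035 × 0.2070 ≈ 0.02142; observed = 14/976 ≈ 0.01434.
Coefficient of coincidence = 0.01434/0.02142 ≈ 0.67.

0.67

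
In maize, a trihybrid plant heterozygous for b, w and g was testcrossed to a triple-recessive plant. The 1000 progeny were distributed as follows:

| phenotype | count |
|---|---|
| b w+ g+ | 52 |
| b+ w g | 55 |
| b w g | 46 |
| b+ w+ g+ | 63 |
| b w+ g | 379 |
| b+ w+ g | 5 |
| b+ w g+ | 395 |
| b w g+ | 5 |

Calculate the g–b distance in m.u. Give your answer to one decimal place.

11.7 m.u.

The two most frequent reciprocal classes, b+ w g+ and b w+ g, are the parental types, so the F1 was b+ w g+ / b w+ g.
The two rarest classes, b w g+ and b+ w+ g, are the double crossovers. Comparing them with the parentals, only the b allele has switched, so b is the middle locus and the order is g – b – w.
Crossovers in the g–b interval produce the single-crossover classes b+ w g and b w+ g+ (55 + 52 = 107) plus the double crossovers (10).
RF(g–b) = (107 + 10) / 1000 = 117/1000 = 0.1170 → 11.7 m.u.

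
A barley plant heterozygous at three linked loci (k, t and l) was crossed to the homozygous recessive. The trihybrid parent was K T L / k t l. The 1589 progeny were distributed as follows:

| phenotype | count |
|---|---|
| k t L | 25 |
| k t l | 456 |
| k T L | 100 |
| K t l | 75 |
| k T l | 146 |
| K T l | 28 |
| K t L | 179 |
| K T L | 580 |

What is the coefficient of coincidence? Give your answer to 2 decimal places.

0.98

The two rarest classes, K T l and k t L, are the double crossovers. Comparing them with the parentals, only the l allele has switched, so l is the middle locus and the order is t – l – k.
t–l: (325 + 53)/1589 = 0.2379; l–k: (175 + 53)/1589 = 0.1435.
Expected DCO frequency = 0.2379 × 0.1435 ≈ 0.03414; observed = 53/1589 ≈ 0.03335.
Coefficient of coincidence = 0.03335/0.03414 ≈ 0.98.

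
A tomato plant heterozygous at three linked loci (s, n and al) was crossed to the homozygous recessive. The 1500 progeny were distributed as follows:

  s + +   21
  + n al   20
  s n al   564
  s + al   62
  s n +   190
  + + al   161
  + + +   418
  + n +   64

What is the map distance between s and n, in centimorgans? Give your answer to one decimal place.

The two most frequent reciprocal classes, + + + and s n al, are the parental types, so the F1 was + + + / s n al.
The two rarest classes, s + + and + n al, are the double crossovers. Comparing them with the parentals, only the s allele has switched, so s is the middle locus and the order is n – s – al.
Crossovers in the n–s interval produce the single-crossover classes + n + and s + al (64 + 62 = 126) plus the double crossovers (41).
RF(n–s) = (126 + 41) / 1500 = 167/1500 = 0.1113 → 11.1 centimorgans.

11.1 centimorgans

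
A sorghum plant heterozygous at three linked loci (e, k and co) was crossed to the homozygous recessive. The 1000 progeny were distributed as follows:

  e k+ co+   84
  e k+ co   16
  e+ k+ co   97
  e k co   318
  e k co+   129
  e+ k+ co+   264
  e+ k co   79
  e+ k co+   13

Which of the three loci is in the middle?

The two most frequent reciprocal classes, e+ k+ co+ and e k co, are the parental types, so the F1 was e+ k+ co+ / e k co.
The two rarest classes, e+ k co+ and e k+ co, are the double crossovers. Comparing them with the parentals, only the k allele has switched, so k is the middle locus and the order is e – k – co.

k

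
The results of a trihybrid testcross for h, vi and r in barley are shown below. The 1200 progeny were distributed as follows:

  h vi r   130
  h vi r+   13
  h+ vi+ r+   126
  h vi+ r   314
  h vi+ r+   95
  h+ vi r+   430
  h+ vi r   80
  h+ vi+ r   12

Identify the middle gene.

The two most frequent reciprocal classes, h+ vi r+ and h vi+ r, are the parental types, so the F1 was h+ vi r+ / h vi+ r.
The two rarest classes, h vi r+ and h+ vi+ r, are the double crossovers. Comparing them with the parentals, only the h allele has switched, so h is the middle locus and the order is r – h – vi.

h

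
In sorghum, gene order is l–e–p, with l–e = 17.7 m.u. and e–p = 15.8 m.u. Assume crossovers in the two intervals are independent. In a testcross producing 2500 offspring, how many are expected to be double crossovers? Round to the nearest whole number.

70

Map distances give recombination frequencies of 0.177 and 0.158 for the two intervals.
With no interference, expected double-crossover frequency = 0.177 × 0.158 = 0.02797.
Expected number = 0.02797 × 2500 = 69.91 ≈ 70.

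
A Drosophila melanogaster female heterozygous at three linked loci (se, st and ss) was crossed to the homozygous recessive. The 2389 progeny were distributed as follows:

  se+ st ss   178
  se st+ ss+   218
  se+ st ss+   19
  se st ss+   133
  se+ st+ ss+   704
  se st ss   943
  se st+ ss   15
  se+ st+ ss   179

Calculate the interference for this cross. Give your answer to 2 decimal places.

The two most frequent reciprocal classes, se+ st+ ss+ and se st ss, are the parental types, so the F1 was se+ st+ ss+ / se st ss.
The two rarest classes, se+ st ss+ and se st+ ss, are the double crossovers. Comparing them with the parentals, only the st allele has switched, so st is the middle locus and the order is se – st – ss.
se–st: (396 + 34)/2389 = 0.1800; st–ss: (312 + 34)/2389 = 0.1448.
Expected DCO frequency = 0.1800 × 0.1448 ≈ 0.02606; observed = 34/2389 ≈ 0.01423.
Coefficient of coincidence = 0.01423/0.02606 ≈ 0.55; interference = 1 − 0.55 = 0.45.

0.45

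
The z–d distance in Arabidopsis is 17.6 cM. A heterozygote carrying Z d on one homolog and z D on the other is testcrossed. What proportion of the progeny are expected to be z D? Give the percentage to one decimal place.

A map distance of 17.6 cM corresponds to a recombination frequency of 0.176.
The F1 is Z d / z D, so z D is a parental gamete class with expected frequency (1 − r)/2 = 0.824/2 = 0.4120.
That is 0.4120 = 41.2% of the progeny.

41.2%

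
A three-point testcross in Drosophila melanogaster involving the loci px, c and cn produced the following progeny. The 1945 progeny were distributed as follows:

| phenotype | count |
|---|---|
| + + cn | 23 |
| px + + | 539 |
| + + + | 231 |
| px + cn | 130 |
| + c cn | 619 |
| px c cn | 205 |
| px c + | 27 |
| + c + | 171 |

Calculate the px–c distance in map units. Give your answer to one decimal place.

25.0 map units

The two most frequent reciprocal classes, px + + and + c cn, are the parental types, so the F1 was px + + / + c cn.
The two rarest classes, px c + and + + cn, are the double crossovers. Comparing them with the parentals, only the c allele has switched, so c is the middle locus and the order is cn – c – px.
Crossovers in the c–px interval produce the single-crossover classes + + + and px c cn (231 + 205 = 436) plus the double crossovers (50).
RF(c–px) = (436 + 50) / 1945 = 486/1945 = 0.2499 → 25.0 map units.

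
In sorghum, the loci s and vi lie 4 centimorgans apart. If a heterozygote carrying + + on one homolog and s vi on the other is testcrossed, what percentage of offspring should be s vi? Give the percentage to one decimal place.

48.0%

A map distance of 4 centimorgans corresponds to a recombination frequency of 0.040.
The F1 is + + / s vi, so s vi is a parental gamete class with expected frequency (1 − r)/2 = 0.960/2 = 0.4800.
That is 0.4800 = 48.0% of the progeny.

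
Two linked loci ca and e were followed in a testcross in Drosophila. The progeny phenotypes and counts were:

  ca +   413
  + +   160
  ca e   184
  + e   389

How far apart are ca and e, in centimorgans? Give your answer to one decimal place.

30.0 centimorgans

The two most frequent classes, + e (389) and ca + (413), are the parental types, so the F1 was + e / ca +.
The recombinant classes are + + and ca e: 160 + 184 = 344.
Recombination frequency = 344/1146 = 0.3002 ≈ 30.0%, i.e. 30.0 centimorgans.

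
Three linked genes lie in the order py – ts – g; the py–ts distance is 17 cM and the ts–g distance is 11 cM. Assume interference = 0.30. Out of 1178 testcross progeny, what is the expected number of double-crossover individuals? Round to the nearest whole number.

Map distances give recombination frequencies of 0.170 and 0.110 for the two intervals.
With interference 0.30 (so coincidence = 0.70), expected double-crossover frequency = 0.170 × 0.110 × 0.70 = 0.01309.
Expected number = 0.01309 × 1178 = 15.42 ≈ 15.

15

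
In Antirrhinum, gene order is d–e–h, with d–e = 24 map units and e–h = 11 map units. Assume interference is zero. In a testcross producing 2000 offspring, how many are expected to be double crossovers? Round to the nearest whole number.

Map distances give recombination frequencies of 0.240 and 0.110 for the two intervals.
With no interference, expected double-crossover frequency = 0.240 × 0.110 = 0.02640.
Expected number = 0.02640 × 2000 = 52.80 ≈ 53.

53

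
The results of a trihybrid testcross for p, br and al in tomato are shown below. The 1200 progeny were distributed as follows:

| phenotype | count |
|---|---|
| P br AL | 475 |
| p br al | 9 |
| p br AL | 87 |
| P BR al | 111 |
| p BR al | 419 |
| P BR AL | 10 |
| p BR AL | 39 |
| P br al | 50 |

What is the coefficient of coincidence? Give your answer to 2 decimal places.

0.97

The two most frequent reciprocal classes, p BR al and P br AL, are the parental types, so the F1 was p BR al / P br AL.
The two rarest classes, p br al and P BR AL, are the double crossovers. Comparing them with the parentals, only the br allele has switched, so br is the middle locus and the order is p – br – al.
p–br: (198 + 19)/1200 = 0.1808; br–al: (89 + 19)/1200 = 0.0900.
Expected DCO frequency = 0.1808 × 0.0900 ≈ 0.01627; observed = 19/1200 ≈ 0.01583.
Coefficient of coincidence = 0.01583/0.01627 ≈ 0.97.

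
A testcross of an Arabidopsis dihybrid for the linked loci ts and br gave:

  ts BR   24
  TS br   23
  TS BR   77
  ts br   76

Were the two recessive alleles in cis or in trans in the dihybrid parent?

The two most frequent classes are TS BR (77) and ts br (76); these are the parental (non-recombinant) types.
So the F1 carried TS BR on one chromosome and ts br on the other — the recessive alleles are on the same chromosome (cis / coupling).

cis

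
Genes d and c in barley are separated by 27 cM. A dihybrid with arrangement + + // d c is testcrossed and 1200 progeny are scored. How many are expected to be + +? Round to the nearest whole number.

438

A map distance of 27 cM corresponds to a recombination frequency of 0.270.
The F1 is + + / d c, so + + is a parental gamete class with expected frequency (1 − r)/2 = 0.730/2 = 0.3650.
Expected number = 0.3650 × 1200 = 438.00 ≈ 438.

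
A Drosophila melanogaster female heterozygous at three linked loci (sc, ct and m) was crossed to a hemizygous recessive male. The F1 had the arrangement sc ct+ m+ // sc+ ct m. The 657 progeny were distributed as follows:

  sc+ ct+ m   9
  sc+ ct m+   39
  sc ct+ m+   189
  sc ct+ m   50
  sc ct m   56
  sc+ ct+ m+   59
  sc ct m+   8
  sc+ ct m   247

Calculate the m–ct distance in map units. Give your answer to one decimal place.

The two rarest classes, sc ct m+ and sc+ ct+ m, are the double crossovers. Comparing them with the parentals, only the ct allele has switched, so ct is the middle locus and the order is m – ct – sc.
Crossovers in the m–ct interval produce the single-crossover classes sc ct+ m and sc+ ct m+ (50 + 39 = 89) plus the double crossovers (17).
RF(m–ct) = (89 + 17) / 657 = 106/657 = 0.1613 → 16.1 map units.

16.1 map units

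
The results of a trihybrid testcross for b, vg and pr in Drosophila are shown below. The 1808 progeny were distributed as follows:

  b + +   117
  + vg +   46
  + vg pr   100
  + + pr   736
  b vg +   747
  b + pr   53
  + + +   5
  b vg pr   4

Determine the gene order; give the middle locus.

pr

The two most frequent reciprocal classes, + + pr and b vg +, are the parental types, so the F1 was + + pr / b vg +.
The two rarest classes, + + + and b vg pr, are the double crossovers. Comparing them with the parentals, only the pr allele has switched, so pr is the middle locus and the order is b – pr – vg.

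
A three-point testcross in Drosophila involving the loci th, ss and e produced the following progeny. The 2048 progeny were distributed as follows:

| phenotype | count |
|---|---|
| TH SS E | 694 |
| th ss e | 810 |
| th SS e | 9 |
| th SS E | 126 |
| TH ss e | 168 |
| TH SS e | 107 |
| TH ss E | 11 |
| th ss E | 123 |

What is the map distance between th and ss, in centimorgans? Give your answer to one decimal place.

The two most frequent reciprocal classes, th ss e and TH SS E, are the parental types, so the F1 was th ss e / TH SS E.
The two rarest classes, th SS e and TH ss E, are the double crossovers. Comparing them with the parentals, only the ss allele has switched, so ss is the middle locus and the order is th – ss – e.
Crossovers in the th–ss interval produce the single-crossover classes TH ss e and th SS E (168 + 126 = 294) plus the double crossovers (20).
RF(th–ss) = (294 + 20) / 2048 = 314/2048 = 0.1533 → 15.3 centimorgans.

15.3 centimorgans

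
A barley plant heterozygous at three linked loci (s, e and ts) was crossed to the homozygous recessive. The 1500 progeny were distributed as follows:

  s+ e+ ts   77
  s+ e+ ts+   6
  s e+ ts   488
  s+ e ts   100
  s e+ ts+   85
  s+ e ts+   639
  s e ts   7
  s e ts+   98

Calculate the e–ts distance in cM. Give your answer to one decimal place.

The two most frequent reciprocal classes, s e+ ts and s+ e ts+, are the parental types, so the F1 was s e+ ts / s+ e ts+.
The two rarest classes, s e ts and s+ e+ ts+, are the double crossovers. Comparing them with the parentals, only the e allele has switched, so e is the middle locus and the order is ts – e – s.
Crossovers in the ts–e interval produce the single-crossover classes s e+ ts+ and s+ e ts (85 + 100 = 185) plus the double crossovers (13).
RF(ts–e) = (185 + 13) / 1500 = 198/1500 = 0.1320 → 13.2 cM.

13.2 cM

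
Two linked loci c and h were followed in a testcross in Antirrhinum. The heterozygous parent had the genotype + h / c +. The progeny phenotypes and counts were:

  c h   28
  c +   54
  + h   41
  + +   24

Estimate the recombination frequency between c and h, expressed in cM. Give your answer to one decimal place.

35.4 cM

The recombinant classes are + + and c h: 24 + 28 = 52.
Recombination frequency = 52/147 = 0.3537 ≈ 35.4%, i.e. 35.4 cM.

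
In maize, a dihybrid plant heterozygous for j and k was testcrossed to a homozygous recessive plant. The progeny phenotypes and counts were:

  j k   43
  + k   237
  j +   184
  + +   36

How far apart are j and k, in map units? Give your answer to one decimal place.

The two most frequent classes, + k (237) and j + (184), are the parental types, so the F1 was + k / j +.
The recombinant classes are + + and j k: 36 + 43 = 79.
Recombination frequency = 79/500 = 0.1580 ≈ 15.8%, i.e. 15.8 map units.

15.8 map units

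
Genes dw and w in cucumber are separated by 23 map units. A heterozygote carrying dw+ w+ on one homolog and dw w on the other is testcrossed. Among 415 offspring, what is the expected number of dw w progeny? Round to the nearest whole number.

A map distance of 23 map units corresponds to a recombination frequency of 0.230.
The F1 is dw+ w+ / dw w, so dw w is a parental gamete class with expected frequency (1 − r)/2 = 0.770/2 = 0.3850.
Expected number = 0.3850 × 415 = 159.78 ≈ 160.

160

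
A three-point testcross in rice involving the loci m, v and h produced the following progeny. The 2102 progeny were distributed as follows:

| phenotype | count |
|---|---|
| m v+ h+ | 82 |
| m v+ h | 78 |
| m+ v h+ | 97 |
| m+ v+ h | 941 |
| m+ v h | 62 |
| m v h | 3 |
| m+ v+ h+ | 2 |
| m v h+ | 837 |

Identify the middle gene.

The two most frequent reciprocal classes, m+ v+ h and m v h+, are the parental types, so the F1 was m+ v+ h / m v h+.
The two rarest classes, m+ v+ h+ and m v h, are the double crossovers. Comparing them with the parentals, only the h allele has switched, so h is the middle locus and the order is m – h – v.

h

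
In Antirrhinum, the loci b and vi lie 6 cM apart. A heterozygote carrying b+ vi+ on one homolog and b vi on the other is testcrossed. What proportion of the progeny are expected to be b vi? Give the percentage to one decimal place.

A map distance of 6 cM corresponds to a recombination frequency of 0.060.
The F1 is b+ vi+ / b vi, so b vi is a parental gamete class with expected frequency (1 − r)/2 = 0.940/2 = 0.4700.
That is 0.4700 = 47.0% of the progeny.

47.0%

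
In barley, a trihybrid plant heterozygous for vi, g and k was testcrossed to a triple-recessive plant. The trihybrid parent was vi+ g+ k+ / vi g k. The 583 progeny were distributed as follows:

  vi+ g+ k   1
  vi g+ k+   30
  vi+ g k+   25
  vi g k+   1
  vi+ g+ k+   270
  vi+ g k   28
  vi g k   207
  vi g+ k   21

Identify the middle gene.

k

The two rarest classes, vi+ g+ k and vi g k+, are the double crossovers. Comparing them with the parentals, only the k allele has switched, so k is the middle locus and the order is vi – k – g.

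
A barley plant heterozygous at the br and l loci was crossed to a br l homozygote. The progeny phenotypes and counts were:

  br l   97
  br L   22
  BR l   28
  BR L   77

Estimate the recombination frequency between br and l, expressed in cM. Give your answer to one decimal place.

The two most frequent classes, BR L (77) and br l (97), are the parental types, so the F1 was BR L / br l.
The recombinant classes are BR l and br L: 28 + 22 = 50.
Recombination frequency = 50/224 = 0.2232 ≈ 22.3%, i.e. 22.3 cM.

22.3 cM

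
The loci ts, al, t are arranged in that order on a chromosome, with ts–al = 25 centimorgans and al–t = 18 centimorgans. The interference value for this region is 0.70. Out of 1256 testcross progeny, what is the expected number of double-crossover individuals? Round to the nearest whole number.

17

Map distances give recombination frequencies of 0.250 and 0.180 for the two intervals.
With interference 0.70 (so coincidence = 0.30), expected double-crossover frequency = 0.250 × 0.180 × 0.30 = 0.01350.
Expected number = 0.01350 × 1256 = 16.96 ≈ 17.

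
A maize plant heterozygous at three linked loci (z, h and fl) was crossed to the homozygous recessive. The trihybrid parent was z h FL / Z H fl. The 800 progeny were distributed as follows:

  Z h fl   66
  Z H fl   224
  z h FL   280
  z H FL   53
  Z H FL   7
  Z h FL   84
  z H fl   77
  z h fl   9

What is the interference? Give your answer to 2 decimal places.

The two rarest classes, z h fl and Z H FL, are the double crossovers. Comparing them with the parentals, only the fl allele has switched, so fl is the middle locus and the order is z – fl – h.
z–fl: (161 + 16)/800 = 0.2213; fl–h: (119 + 16)/800 = 0.1688.
Expected DCO frequency = 0.2213 × 0.1688 ≈ 0.03736; observed = 16/800 ≈ 0.02000.
Coefficient of coincidence = 0.02000/0.03736 ≈ 0.54; interference = 1 − 0.54 = 0.46.

0.46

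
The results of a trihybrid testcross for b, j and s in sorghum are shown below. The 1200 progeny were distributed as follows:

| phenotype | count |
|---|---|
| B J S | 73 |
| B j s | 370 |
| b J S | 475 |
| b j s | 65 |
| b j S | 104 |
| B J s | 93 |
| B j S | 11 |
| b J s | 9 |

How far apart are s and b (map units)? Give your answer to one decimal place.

The two most frequent reciprocal classes, B j s and b J S, are the parental types, so the F1 was B j s / b J S.
The two rarest classes, B j S and b J s, are the double crossovers. Comparing them with the parentals, only the s allele has switched, so s is the middle locus and the order is b – s – j.
Crossovers in the b–s interval produce the single-crossover classes b j s and B J S (65 + 73 = 138) plus the double crossovers (20).
RF(b–s) = (138 + 20) / 1200 = 158/1200 = 0.1317 → 13.2 map units.

13.2 map units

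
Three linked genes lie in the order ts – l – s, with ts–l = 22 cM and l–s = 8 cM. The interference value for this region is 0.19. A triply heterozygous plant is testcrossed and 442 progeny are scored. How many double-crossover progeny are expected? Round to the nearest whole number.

6

Map distances give recombination frequencies of 0.220 and 0.080 for the two intervals.
With interference 0.19 (so coincidence = 0.81), expected double-crossover frequency = 0.220 × 0.080 × 0.81 = 0.01426.
Expected number = 0.01426 × 442 = 6.30 ≈ 6.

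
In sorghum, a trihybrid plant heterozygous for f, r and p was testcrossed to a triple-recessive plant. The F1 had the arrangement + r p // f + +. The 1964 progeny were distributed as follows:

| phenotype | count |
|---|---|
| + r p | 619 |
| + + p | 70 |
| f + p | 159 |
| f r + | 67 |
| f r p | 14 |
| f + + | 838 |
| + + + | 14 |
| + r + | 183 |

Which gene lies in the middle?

The two rarest classes, f r p and + + +, are the double crossovers. Comparing them with the parentals, only the f allele has switched, so f is the middle locus and the order is r – f – p.

f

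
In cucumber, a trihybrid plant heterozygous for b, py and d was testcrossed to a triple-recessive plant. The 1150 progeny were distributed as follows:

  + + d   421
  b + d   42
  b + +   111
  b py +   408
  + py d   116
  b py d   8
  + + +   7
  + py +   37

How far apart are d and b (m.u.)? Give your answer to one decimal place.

The two most frequent reciprocal classes, b py + and + + d, are the parental types, so the F1 was b py + / + + d.
The two rarest classes, b py d and + + +, are the double crossovers. Comparing them with the parentals, only the d allele has switched, so d is the middle locus and the order is b – d – py.
Crossovers in the b–d interval produce the single-crossover classes + py + and b + d (37 + 42 = 79) plus the double crossovers (15).
RF(b–d) = (79 + 15) / 1150 = 94/1150 = 0.0817 → 8.2 m.u.

8.2 m.u.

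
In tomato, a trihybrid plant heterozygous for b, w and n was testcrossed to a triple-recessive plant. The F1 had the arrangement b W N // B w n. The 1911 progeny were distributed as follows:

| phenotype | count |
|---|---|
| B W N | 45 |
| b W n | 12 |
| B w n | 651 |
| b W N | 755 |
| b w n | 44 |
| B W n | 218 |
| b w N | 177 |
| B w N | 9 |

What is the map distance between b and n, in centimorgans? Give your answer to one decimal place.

5.8 centimorgans

The two rarest classes, b W n and B w N, are the double crossovers. Comparing them with the parentals, only the n allele has switched, so n is the middle locus and the order is b – n – w.
Crossovers in the b–n interval produce the single-crossover classes B W N and b w n (45 + 44 = 89) plus the double crossovers (21).
RF(b–n) = (89 + 21) / 1911 = 110/1911 = 0.0576 → 5.8 centimorgans.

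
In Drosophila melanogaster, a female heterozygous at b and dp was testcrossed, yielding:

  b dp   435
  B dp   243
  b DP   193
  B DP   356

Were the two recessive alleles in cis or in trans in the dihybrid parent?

cis

The two most frequent classes are B DP (356) and b dp (435); these are the parental (non-recombinant) types.
So the F1 carried B DP on one chromosome and b dp on the other — the recessive alleles are on the same chromosome (cis / coupling).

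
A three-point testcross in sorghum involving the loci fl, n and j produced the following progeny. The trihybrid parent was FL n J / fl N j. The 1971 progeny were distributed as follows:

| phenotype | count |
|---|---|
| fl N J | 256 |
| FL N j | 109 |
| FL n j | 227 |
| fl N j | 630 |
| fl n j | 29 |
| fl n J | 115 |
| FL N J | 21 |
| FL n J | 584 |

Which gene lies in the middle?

The two rarest classes, FL N J and fl n j, are the double crossovers. Comparing them with the parentals, only the n allele has switched, so n is the middle locus and the order is j – n – fl.

n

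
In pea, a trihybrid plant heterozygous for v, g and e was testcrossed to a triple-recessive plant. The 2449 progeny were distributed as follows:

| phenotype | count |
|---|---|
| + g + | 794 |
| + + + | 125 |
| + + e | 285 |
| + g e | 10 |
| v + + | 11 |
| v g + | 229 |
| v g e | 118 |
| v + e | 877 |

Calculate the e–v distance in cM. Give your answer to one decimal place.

21.8 cM

The two most frequent reciprocal classes, v + e and + g +, are the parental types, so the F1 was v + e / + g +.
The two rarest classes, v + + and + g e, are the double crossovers. Comparing them with the parentals, only the e allele has switched, so e is the middle locus and the order is g – e – v.
Crossovers in the e–v interval produce the single-crossover classes + + e and v g + (285 + 229 = 514) plus the double crossovers (21).
RF(e–v) = (514 + 21) / 2449 = 535/2449 = 0.2185 → 21.8 cM.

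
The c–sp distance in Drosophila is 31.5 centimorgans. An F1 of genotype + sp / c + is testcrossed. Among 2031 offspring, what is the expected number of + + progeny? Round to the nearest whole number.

320

A map distance of 31.5 centimorgans corresponds to a recombination frequency of 0.315.
The F1 is + sp / c +, so + + is a recombinant gamete class with expected frequency r/2 = 0.315/2 = 0.1575.
Expected number = 0.1575 × 2031 = 319.88 ≈ 320.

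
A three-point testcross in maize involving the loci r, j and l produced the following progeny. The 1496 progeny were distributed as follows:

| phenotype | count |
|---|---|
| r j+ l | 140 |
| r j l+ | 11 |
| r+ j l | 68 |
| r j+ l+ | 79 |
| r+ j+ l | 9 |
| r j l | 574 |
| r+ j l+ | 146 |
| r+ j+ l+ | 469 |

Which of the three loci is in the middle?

The two most frequent reciprocal classes, r+ j+ l+ and r j l, are the parental types, so the F1 was r+ j+ l+ / r j l.
The two rarest classes, r+ j+ l and r j l+, are the double crossovers. Comparing them with the parentals, only the l allele has switched, so l is the middle locus and the order is j – l – r.

l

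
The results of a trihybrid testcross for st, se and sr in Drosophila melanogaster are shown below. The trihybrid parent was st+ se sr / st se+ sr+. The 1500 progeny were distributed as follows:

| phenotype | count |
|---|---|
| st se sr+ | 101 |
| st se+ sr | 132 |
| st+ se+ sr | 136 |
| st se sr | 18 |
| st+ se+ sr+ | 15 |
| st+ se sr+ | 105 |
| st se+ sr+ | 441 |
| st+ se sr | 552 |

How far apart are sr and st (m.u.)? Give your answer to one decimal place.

18.0 m.u.

The two rarest classes, st se sr and st+ se+ sr+, are the double crossovers. Comparing them with the parentals, only the st allele has switched, so st is the middle locus and the order is se – st – sr.
Crossovers in the st–sr interval produce the single-crossover classes st+ se sr+ and st se+ sr (105 + 132 = 237) plus the double crossovers (33).
RF(st–sr) = (237 + 33) / 1500 = 270/1500 = 0.1800 → 18.0 m.u.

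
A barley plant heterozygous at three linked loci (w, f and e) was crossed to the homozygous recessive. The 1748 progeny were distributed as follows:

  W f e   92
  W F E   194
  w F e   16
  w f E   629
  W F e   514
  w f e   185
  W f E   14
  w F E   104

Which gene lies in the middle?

w

The two most frequent reciprocal classes, w f E and W F e, are the parental types, so the F1 was w f E / W F e.
The two rarest classes, W f E and w F e, are the double crossovers. Comparing them with the parentals, only the w allele has switched, so w is the middle locus and the order is f – w – e.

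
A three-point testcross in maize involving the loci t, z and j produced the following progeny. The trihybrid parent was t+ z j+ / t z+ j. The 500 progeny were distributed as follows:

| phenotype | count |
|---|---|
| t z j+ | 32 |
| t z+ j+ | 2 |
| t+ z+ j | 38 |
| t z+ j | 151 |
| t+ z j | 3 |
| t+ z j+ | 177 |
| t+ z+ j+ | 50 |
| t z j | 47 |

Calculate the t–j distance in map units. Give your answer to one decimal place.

The two rarest classes, t+ z j and t z+ j+, are the double crossovers. Comparing them with the parentals, only the j allele has switched, so j is the middle locus and the order is t – j – z.
Crossovers in the t–j interval produce the single-crossover classes t z j+ and t+ z+ j (32 + 38 = 70) plus the double crossovers (5).
RF(t–j) = (70 + 5) / 500 = 75/500 = 0.1500 → 15.0 map units.

15.0 map units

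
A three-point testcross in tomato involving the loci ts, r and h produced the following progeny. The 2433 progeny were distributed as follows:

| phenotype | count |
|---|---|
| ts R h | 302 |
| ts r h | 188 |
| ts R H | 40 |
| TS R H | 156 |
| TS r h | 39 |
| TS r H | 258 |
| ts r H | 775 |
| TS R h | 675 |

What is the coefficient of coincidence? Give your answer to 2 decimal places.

0.71

The two most frequent reciprocal classes, ts r H and TS R h, are the parental types, so the F1 was ts r H / TS R h.
The two rarest classes, ts R H and TS r h, are the double crossovers. Comparing them with the parentals, only the r allele has switched, so r is the middle locus and the order is ts – r – h.
ts–r: (560 + 79)/2433 = 0.2626; r–h: (344 + 79)/2433 = 0.1739.
Expected DCO frequency = 0.2626 × 0.1739 ≈ 0.04567; observed = 79/2433 ≈ 0.03247.
Coefficient of coincidence = 0.03247/0.04567 ≈ 0.71.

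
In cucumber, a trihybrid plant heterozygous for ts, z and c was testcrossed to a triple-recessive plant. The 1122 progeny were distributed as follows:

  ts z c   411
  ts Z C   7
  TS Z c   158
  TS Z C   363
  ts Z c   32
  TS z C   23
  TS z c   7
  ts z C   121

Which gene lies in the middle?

ts

The two most frequent reciprocal classes, ts z c and TS Z C, are the parental types, so the F1 was ts z c / TS Z C.
The two rarest classes, TS z c and ts Z C, are the double crossovers. Comparing them with the parentals, only the ts allele has switched, so ts is the middle locus and the order is c – ts – z.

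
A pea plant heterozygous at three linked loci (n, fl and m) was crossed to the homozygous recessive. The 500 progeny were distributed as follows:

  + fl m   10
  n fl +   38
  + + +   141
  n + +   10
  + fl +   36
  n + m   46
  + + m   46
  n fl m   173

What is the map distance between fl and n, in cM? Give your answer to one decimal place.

20.4 cM

The two most frequent reciprocal classes, n fl m and + + +, are the parental types, so the F1 was n fl m / + + +.
The two rarest classes, + fl m and n + +, are the double crossovers. Comparing them with the parentals, only the n allele has switched, so n is the middle locus and the order is m – n – fl.
Crossovers in the n–fl interval produce the single-crossover classes n + m and + fl + (46 + 36 = 82) plus the double crossovers (20).
RF(n–fl) = (82 + 20) / 500 = 102/500 = 0.2040 → 20.4 cM.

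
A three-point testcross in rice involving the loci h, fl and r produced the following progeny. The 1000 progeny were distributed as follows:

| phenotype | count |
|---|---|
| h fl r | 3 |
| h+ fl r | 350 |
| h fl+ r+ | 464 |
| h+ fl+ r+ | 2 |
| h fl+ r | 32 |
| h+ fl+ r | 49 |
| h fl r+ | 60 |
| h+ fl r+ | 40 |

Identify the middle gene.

The two most frequent reciprocal classes, h fl+ r+ and h+ fl r, are the parental types, so the F1 was h fl+ r+ / h+ fl r.
The two rarest classes, h+ fl+ r+ and h fl r, are the double crossovers. Comparing them with the parentals, only the h allele has switched, so h is the middle locus and the order is fl – h – r.

h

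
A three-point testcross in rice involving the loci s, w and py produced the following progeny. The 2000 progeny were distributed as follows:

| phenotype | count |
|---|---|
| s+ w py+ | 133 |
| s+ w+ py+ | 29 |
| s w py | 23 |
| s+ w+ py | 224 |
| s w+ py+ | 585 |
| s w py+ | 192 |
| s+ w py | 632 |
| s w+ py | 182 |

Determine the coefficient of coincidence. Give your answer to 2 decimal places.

The two most frequent reciprocal classes, s w+ py+ and s+ w py, are the parental types, so the F1 was s w+ py+ / s+ w py.
The two rarest classes, s+ w+ py+ and s w py, are the double crossovers. Comparing them with the parentals, only the s allele has switched, so s is the middle locus and the order is py – s – w.
py–s: (315 + 52)/2000 = 0.1835; s–w: (416 + 52)/2000 = 0.2340.
Expected DCO frequency = 0.1835 × 0.2340 ≈ 0.04294; observed = 52/2000 ≈ 0.02600.
Coefficient of coincidence = 0.02600/0.04294 ≈ 0.61.

0.61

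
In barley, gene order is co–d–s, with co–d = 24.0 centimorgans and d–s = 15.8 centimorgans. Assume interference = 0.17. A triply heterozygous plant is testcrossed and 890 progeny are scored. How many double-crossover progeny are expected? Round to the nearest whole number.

28

Map distances give recombination frequencies of 0.240 and 0.158 for the two intervals.
With interference 0.17 (so coincidence = 0.83), expected double-crossover frequency = 0.240 × 0.158 × 0.83 = 0.03147.
Expected number = 0.03147 × 890 = 28.01 ≈ 28.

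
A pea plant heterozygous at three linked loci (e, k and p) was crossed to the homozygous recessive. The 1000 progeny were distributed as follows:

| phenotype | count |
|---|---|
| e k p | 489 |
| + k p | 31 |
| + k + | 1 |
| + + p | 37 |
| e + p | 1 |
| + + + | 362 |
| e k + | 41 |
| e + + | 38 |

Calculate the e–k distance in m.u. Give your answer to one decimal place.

The two most frequent reciprocal classes, + + + and e k p, are the parental types, so the F1 was + + + / e k p.
The two rarest classes, + k + and e + p, are the double crossovers. Comparing them with the parentals, only the k allele has switched, so k is the middle locus and the order is e – k – p.
Crossovers in the e–k interval produce the single-crossover classes e + + and + k p (38 + 31 = 69) plus the double crossovers (2).
RF(e–k) = (69 + 2) / 1000 = 71/1000 = 0.0710 → 7.1 m.u.

7.1 m.u.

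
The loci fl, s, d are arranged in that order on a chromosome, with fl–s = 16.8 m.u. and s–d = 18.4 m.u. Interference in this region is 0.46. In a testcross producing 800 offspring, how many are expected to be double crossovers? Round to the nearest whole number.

Map distances give recombination frequencies of 0.168 and 0.184 for the two intervals.
With interference 0.46 (so coincidence = 0.54), expected double-crossover frequency = 0.168 × 0.184 × 0.54 = 0.01669.
Expected number = 0.01669 × 800 = 13.35 ≈ 13.

13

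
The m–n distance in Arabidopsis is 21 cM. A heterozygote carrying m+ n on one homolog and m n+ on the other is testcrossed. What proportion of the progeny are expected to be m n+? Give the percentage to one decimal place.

A map distance of 21 cM corresponds to a recombination frequency of 0.210.
The F1 is m+ n / m n+, so m n+ is a parental gamete class with expected frequency (1 − r)/2 = 0.790/2 = 0.3950.
That is 0.3950 = 39.5% of the progeny.

39.5%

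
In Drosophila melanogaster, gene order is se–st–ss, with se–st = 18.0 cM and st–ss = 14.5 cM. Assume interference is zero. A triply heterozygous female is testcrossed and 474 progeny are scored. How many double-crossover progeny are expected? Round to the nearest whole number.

12

Map distances give recombination frequencies of 0.180 and 0.145 for the two intervals.
With no interference, expected double-crossover frequency = 0.180 × 0.145 = 0.02610.
Expected number = 0.02610 × 474 = 12.37 ≈ 12.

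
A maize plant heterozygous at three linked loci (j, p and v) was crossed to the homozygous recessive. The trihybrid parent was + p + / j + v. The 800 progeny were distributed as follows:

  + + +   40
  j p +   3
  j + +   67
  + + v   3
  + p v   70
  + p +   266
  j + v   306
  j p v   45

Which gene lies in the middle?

j

The two rarest classes, j p + and + + v, are the double crossovers. Comparing them with the parentals, only the j allele has switched, so j is the middle locus and the order is p – j – v.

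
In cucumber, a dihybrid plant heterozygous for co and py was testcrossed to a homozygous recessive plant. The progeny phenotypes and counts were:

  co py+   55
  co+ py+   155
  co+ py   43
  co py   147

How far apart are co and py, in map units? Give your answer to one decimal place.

24.5 map units

The two most frequent classes, co+ py+ (155) and co py (147), are the parental types, so the F1 was co+ py+ / co py.
The recombinant classes are co+ py and co py+: 43 + 55 = 98.
Recombination frequency = 98/400 = 0.2450 ≈ 24.5%, i.e. 24.5 map units.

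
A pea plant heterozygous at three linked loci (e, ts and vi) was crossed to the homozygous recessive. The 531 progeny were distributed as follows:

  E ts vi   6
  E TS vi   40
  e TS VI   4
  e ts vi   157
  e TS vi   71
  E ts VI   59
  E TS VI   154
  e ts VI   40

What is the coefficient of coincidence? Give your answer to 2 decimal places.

0.42

The two most frequent reciprocal classes, E TS VI and e ts vi, are the parental types, so the F1 was E TS VI / e ts vi.
The two rarest classes, e TS VI and E ts vi, are the double crossovers. Comparing them with the parentals, only the e allele has switched, so e is the middle locus and the order is vi – e – ts.
vi–e: (80 + 10)/531 = 0.1695; e–ts: (130 + 10)/531 = 0.2637.
Expected DCO frequency = 0.1695 × 0.2637 ≈ 0.04470; observed = 10/531 ≈ 0.01883.
Coefficient of coincidence = 0.01883/0.04470 ≈ 0.42.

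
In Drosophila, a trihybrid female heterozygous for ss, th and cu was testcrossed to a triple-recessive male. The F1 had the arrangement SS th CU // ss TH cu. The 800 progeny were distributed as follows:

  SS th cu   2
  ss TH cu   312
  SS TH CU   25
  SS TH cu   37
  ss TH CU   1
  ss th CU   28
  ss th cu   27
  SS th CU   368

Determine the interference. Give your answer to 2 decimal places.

The two rarest classes, SS th cu and ss TH CU, are the double crossovers. Comparing them with the parentals, only the cu allele has switched, so cu is the middle locus and the order is th – cu – ss.
th–cu: (52 + 3)/800 = 0.0688; cu–ss: (65 + 3)/800 = 0.0850.
Expected DCO frequency = 0.0688 × 0.0850 ≈ 0.00585; observed = 3/800 ≈ 0.00375.
Coefficient of coincidence = 0.00375/0.00585 ≈ 0.64; interference = 1 − 0.64 = 0.36.

0.36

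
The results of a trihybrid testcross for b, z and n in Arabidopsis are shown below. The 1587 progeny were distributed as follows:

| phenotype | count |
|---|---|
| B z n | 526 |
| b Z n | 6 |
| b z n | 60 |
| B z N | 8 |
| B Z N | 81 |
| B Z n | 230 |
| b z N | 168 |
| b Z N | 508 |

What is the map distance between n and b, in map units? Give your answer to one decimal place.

9.8 map units

The two most frequent reciprocal classes, b Z N and B z n, are the parental types, so the F1 was b Z N / B z n.
The two rarest classes, b Z n and B z N, are the double crossovers. Comparing them with the parentals, only the n allele has switched, so n is the middle locus and the order is b – n – z.
Crossovers in the b–n interval produce the single-crossover classes B Z N and b z n (81 + 60 = 141) plus the double crossovers (14).
RF(b–n) = (141 + 14) / 1587 = 155/1587 = 0.0977 → 9.8 map units.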